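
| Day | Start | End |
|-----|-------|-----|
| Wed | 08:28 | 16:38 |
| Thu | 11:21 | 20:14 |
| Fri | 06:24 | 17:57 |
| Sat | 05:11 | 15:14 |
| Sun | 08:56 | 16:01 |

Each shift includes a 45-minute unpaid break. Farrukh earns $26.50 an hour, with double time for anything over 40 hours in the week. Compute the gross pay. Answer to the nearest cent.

Wed: 08:28–16:38 = 8 h 10 min; less 45 min break → 7 h 25 min
Thu: 11:21–20:14 = 8 h 53 min; less 45 min break → 8 h 8 min
Fri: 06:24–17:57 = 11 h 33 min; less 45 min break → 10 h 48 min
Sat: 05:11–15:14 = 10 h 3 min; less 45 min break → 9 h 18 min
Sun: 08:56–16:01 = 7 h 5 min; less 45 min break → 6 h 20 min
Total worked: 41 h 59 min = 2519 min.
Regular 40 h 0 min = 2400 min at $26.50/h; overtime 1 h 59 min = 119 min at $53.00/h.
Pay = (2400 × $26.50 + 119 × $53.00) ÷ 60 = $1165.12.

$1165.12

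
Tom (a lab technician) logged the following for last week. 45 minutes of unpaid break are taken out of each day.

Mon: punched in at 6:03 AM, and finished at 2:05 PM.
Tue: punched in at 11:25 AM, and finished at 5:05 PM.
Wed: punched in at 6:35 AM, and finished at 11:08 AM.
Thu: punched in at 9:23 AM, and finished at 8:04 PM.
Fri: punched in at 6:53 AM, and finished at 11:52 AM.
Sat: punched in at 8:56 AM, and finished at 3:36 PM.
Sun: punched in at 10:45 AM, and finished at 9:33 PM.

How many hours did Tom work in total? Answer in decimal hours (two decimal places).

Mon: 6:03 AM–2:05 PM = 8 h 2 min; less 45 min break → 7 h 17 min
Tue: 11:25 AM–5:05 PM = 5 h 40 min; less 45 min break → 4 h 55 min
Wed: 6:35 AM–11:08 AM = 4 h 33 min; less 45 min break → 3 h 48 min
Thu: 9:23 AM–8:04 PM = 10 h 41 min; less 45 min break → 9 h 56 min
Fri: 6:53 AM–11:52 AM = 4 h 59 min; less 45 min break → 4 h 14 min
Sat: 8:56 AM–3:36 PM = 6 h 40 min; less 45 min break → 5 h 55 min
Sun: 10:45 AM–9:33 PM = 10 h 48 min; less 45 min break → 10 h 3 min
Total: 7 h 17 min + 4 h 55 min + 3 h 48 min + 9 h 56 min + 4 h 14 min + 5 h 55 min + 10 h 3 min = 46 h 8 min.

46.13 hours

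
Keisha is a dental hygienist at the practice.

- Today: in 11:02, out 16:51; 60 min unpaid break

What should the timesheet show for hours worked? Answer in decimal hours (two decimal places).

4.82 hours

Today: 11:02–16:51 = 5 h 49 min; less 60 min break → 4 h 49 min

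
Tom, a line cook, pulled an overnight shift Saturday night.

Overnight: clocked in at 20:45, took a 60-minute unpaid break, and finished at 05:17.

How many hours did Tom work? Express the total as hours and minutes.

7 h 32 min

Overnight: 20:45 → midnight = 3 h 15 min; midnight → 05:17 = 5 h 17 min; span 8 h 32 min; less 60 min break → 7 h 32 min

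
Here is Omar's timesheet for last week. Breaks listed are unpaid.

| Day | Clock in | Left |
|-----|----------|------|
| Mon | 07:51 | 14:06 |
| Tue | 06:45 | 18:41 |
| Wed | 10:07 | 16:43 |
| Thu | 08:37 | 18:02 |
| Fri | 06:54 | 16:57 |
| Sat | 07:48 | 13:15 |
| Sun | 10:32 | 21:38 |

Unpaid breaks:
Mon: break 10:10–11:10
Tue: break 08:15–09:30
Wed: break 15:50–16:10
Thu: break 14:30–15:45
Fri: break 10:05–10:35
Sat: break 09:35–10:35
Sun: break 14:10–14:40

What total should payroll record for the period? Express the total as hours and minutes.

54 h 58 min

Mon: 07:51–14:06 = 6 h 15 min; less 60 min break → 5 h 15 min
Tue: 06:45–18:41 = 11 h 56 min; less 75 min break → 10 h 41 min
Wed: 10:07–16:43 = 6 h 36 min; less 20 min break → 6 h 16 min
Thu: 08:37–18:02 = 9 h 25 min; less 75 min break → 8 h 10 min
Fri: 06:54–16:57 = 10 h 3 min; less 30 min break → 9 h 33 min
Sat: 07:48–13:15 = 5 h 27 min; less 60 min break → 4 h 27 min
Sun: 10:32–21:38 = 11 h 6 min; less 30 min break → 10 h 36 min
Total: 5 h 15 min + 10 h 41 min + 6 h 16 min + 8 h 10 min + 9 h 33 min + 4 h 27 min + 10 h 36 min = 54 h 58 min.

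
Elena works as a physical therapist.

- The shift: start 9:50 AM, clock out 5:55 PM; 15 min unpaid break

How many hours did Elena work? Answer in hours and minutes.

The shift: 9:50 AM–5:55 PM = 8 h 5 min; less 15 min break → 7 h 50 min

7 h 50 min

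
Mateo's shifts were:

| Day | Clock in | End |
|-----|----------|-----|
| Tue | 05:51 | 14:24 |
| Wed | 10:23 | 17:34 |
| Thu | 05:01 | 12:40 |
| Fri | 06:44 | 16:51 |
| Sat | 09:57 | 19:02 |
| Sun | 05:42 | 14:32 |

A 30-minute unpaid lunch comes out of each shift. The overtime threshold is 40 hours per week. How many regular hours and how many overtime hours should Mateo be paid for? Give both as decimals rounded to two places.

Regular 40.00 hours, overtime 8.42 hours

Tue: 05:51–14:24 = 8 h 33 min; less 30 min break → 8 h 3 min
Wed: 10:23–17:34 = 7 h 11 min; less 30 min break → 6 h 41 min
Thu: 05:01–12:40 = 7 h 39 min; less 30 min break → 7 h 9 min
Fri: 06:44–16:51 = 10 h 7 min; less 30 min break → 9 h 37 min
Sat: 09:57–19:02 = 9 h 5 min; less 30 min break → 8 h 35 min
Sun: 05:42–14:32 = 8 h 50 min; less 30 min break → 8 h 20 min
Total worked: 48 h 25 min = 48.42 h.
Threshold 40 h → overtime 8 h 25 min, regular 40 h 0 min.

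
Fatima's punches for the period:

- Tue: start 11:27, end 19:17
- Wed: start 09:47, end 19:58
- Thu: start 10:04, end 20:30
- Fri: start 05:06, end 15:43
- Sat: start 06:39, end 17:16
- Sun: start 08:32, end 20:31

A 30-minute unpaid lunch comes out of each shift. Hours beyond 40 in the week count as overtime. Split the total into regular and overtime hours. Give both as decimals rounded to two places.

Tue: 11:27–19:17 = 7 h 50 min; less 30 min break → 7 h 20 min
Wed: 09:47–19:58 = 10 h 11 min; less 30 min break → 9 h 41 min
Thu: 10:04–20:30 = 10 h 26 min; less 30 min break → 9 h 56 min
Fri: 05:06–15:43 = 10 h 37 min; less 30 min break → 10 h 7 min
Sat: 06:39–17:16 = 10 h 37 min; less 30 min break → 10 h 7 min
Sun: 08:32–20:31 = 11 h 59 min; less 30 min break → 11 h 29 min
Total worked: 58 h 40 min = 58.67 h.
Threshold 40 h → overtime 18 h 40 min, regular 40 h 0 min.

Regular 40.00 hours, overtime 18.67 hours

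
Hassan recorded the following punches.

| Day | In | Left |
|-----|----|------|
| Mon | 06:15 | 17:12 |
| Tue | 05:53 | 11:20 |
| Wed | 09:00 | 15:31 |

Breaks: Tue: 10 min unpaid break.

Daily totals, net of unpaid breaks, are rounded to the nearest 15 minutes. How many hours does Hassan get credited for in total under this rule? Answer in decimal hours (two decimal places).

Mon: 06:15–17:12 = 10 h 57 min → rounds to 11 h 0 min
Tue: 05:53–11:20 = 5 h 27 min − 10 min = 5 h 17 min → rounds to 5 h 15 min
Wed: 09:00–15:31 = 6 h 31 min → rounds to 6 h 30 min
Total credited: 22 h 45 min.

22.75 hours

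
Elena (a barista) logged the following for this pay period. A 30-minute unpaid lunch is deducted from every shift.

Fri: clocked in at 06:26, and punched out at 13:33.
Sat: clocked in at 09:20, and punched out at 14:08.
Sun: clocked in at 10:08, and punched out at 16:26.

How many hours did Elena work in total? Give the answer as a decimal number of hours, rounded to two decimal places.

16.72 hours

Fri: 06:26–13:33 = 7 h 7 min; less 30 min break → 6 h 37 min
Sat: 09:20–14:08 = 4 h 48 min; less 30 min break → 4 h 18 min
Sun: 10:08–16:26 = 6 h 18 min; less 30 min break → 5 h 48 min
Total: 6 h 37 min + 4 h 18 min + 5 h 48 min = 16 h 43 min.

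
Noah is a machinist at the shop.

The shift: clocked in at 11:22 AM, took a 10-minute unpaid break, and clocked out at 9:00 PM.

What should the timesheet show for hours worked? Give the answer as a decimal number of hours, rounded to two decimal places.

9.47 hours

The shift: 11:22 AM–9:00 PM = 9 h 38 min; less 10 min break → 9 h 28 min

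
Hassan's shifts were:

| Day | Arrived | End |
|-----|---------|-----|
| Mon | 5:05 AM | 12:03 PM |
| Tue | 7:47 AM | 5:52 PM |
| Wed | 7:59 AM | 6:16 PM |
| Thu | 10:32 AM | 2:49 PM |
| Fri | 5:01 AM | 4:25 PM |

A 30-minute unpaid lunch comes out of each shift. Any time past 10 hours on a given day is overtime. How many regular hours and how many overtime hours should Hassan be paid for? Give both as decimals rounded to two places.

Regular 39.62 hours, overtime 0.90 hours

Mon: 5:05 AM–12:03 PM = 6 h 58 min; less 30 min break → 6 h 28 min
Tue: 7:47 AM–5:52 PM = 10 h 5 min; less 30 min break → 9 h 35 min
Wed: 7:59 AM–6:16 PM = 10 h 17 min; less 30 min break → 9 h 47 min
Thu: 10:32 AM–2:49 PM = 4 h 17 min; less 30 min break → 3 h 47 min
Fri: 5:01 AM–4:25 PM = 11 h 24 min; less 30 min break → 10 h 54 min
Mon reg 6 h 28 min / OT 0 h 0 min; Tue reg 9 h 35 min / OT 0 h 0 min; Wed reg 9 h 47 min / OT 0 h 0 min; Thu reg 3 h 47 min / OT 0 h 0 min; Fri reg 10 h 0 min / OT 0 h 54 min.
Totals: regular 39 h 37 min, overtime 0 h 54 min.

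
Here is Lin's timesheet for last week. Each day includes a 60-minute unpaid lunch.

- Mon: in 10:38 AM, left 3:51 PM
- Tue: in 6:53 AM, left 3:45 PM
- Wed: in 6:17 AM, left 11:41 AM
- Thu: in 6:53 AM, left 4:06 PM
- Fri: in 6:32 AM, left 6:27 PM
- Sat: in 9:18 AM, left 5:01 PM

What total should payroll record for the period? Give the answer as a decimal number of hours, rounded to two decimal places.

Mon: 10:38 AM–3:51 PM = 5 h 13 min; less 60 min break → 4 h 13 min
Tue: 6:53 AM–3:45 PM = 8 h 52 min; less 60 min break → 7 h 52 min
Wed: 6:17 AM–11:41 AM = 5 h 24 min; less 60 min break → 4 h 24 min
Thu: 6:53 AM–4:06 PM = 9 h 13 min; less 60 min break → 8 h 13 min
Fri: 6:32 AM–6:27 PM = 11 h 55 min; less 60 min break → 10 h 55 min
Sat: 9:18 AM–5:01 PM = 7 h 43 min; less 60 min break → 6 h 43 min
Total: 4 h 13 min + 7 h 52 min + 4 h 24 min + 8 h 13 min + 10 h 55 min + 6 h 43 min = 42 h 20 min.

42.33 hours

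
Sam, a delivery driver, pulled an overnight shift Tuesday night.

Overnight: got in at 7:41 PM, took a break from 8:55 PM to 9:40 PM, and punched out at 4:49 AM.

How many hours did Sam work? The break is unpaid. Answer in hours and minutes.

Overnight: 7:41 PM → midnight = 4 h 19 min; midnight → 4:49 AM = 4 h 49 min; span 9 h 8 min; less 45 min break → 8 h 23 min

8 h 23 min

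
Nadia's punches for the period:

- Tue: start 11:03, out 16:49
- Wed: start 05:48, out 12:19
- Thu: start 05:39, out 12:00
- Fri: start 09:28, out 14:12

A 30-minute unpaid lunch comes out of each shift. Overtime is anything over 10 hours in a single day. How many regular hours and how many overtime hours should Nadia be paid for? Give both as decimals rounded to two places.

Regular 21.37 hours, overtime 0.00 hours

Tue: 11:03–16:49 = 5 h 46 min; less 30 min break → 5 h 16 min
Wed: 05:48–12:19 = 6 h 31 min; less 30 min break → 6 h 1 min
Thu: 05:39–12:00 = 6 h 21 min; less 30 min break → 5 h 51 min
Fri: 09:28–14:12 = 4 h 44 min; less 30 min break → 4 h 14 min
Tue reg 5 h 16 min / OT 0 h 0 min; Wed reg 6 h 1 min / OT 0 h 0 min; Thu reg 5 h 51 min / OT 0 h 0 min; Fri reg 4 h 14 min / OT 0 h 0 min.
Totals: regular 21 h 22 min, overtime 0 h 0 min.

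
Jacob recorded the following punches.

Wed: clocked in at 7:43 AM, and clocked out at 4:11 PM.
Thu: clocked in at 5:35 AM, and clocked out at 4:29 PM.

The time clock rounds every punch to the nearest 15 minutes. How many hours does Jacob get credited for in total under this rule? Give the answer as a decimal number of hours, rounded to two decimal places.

19.50 hours

Wed: in 7:43 AM→7:45 AM, out 4:11 PM→4:15 PM; 8 h 30 min
Thu: in 5:35 AM→5:30 AM, out 4:29 PM→4:30 PM; 11 h 0 min
Total credited: 19 h 30 min.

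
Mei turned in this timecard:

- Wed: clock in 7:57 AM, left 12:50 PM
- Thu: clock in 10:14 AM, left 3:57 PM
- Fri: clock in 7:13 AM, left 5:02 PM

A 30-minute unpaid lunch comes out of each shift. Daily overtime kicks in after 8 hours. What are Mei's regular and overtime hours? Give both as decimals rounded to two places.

Regular 17.60 hours, overtime 1.32 hours

Wed: 7:57 AM–12:50 PM = 4 h 53 min; less 30 min break → 4 h 23 min
Thu: 10:14 AM–3:57 PM = 5 h 43 min; less 30 min break → 5 h 13 min
Fri: 7:13 AM–5:02 PM = 9 h 49 min; less 30 min break → 9 h 19 min
Wed reg 4 h 23 min / OT 0 h 0 min; Thu reg 5 h 13 min / OT 0 h 0 min; Fri reg 8 h 0 min / OT 1 h 19 min.
Totals: regular 17 h 36 min, overtime 1 h 19 min.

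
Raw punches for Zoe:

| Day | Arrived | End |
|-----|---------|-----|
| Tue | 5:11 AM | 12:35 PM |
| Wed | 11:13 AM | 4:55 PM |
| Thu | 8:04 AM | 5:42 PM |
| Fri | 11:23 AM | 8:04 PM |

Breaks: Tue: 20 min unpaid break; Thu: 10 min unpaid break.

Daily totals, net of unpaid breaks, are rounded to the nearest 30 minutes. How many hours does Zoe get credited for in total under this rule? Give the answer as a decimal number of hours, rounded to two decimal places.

30.50 hours

Tue: 5:11 AM–12:35 PM = 7 h 24 min − 20 min = 7 h 4 min → rounds to 7 h 0 min
Wed: 11:13 AM–4:55 PM = 5 h 42 min → rounds to 5 h 30 min
Thu: 8:04 AM–5:42 PM = 9 h 38 min − 10 min = 9 h 28 min → rounds to 9 h 30 min
Fri: 11:23 AM–8:04 PM = 8 h 41 min → rounds to 8 h 30 min
Total credited: 30 h 30 min.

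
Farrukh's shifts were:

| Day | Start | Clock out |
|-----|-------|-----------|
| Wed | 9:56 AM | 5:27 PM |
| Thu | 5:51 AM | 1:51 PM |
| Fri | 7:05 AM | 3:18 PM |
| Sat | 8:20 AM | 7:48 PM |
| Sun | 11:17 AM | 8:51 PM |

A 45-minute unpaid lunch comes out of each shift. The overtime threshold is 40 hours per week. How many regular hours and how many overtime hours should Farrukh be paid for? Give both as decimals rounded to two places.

Regular 40.00 hours, overtime 1.02 hours

Wed: 9:56 AM–5:27 PM = 7 h 31 min; less 45 min break → 6 h 46 min
Thu: 5:51 AM–1:51 PM = 8 h 0 min; less 45 min break → 7 h 15 min
Fri: 7:05 AM–3:18 PM = 8 h 13 min; less 45 min break → 7 h 28 min
Sat: 8:20 AM–7:48 PM = 11 h 28 min; less 45 min break → 10 h 43 min
Sun: 11:17 AM–8:51 PM = 9 h 34 min; less 45 min break → 8 h 49 min
Total worked: 41 h 1 min = 41.02 h.
Threshold 40 h → overtime 1 h 1 min, regular 40 h 0 min.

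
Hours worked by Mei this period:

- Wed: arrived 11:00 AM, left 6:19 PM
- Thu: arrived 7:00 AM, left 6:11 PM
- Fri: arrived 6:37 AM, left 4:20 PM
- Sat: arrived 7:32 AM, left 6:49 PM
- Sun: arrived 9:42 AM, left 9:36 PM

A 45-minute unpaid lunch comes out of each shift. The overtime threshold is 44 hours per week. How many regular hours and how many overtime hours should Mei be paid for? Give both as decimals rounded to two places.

Regular 44.00 hours, overtime 3.65 hours

Wed: 11:00 AM–6:19 PM = 7 h 19 min; less 45 min break → 6 h 34 min
Thu: 7:00 AM–6:11 PM = 11 h 11 min; less 45 min break → 10 h 26 min
Fri: 6:37 AM–4:20 PM = 9 h 43 min; less 45 min break → 8 h 58 min
Sat: 7:32 AM–6:49 PM = 11 h 17 min; less 45 min break → 10 h 32 min
Sun: 9:42 AM–9:36 PM = 11 h 54 min; less 45 min break → 11 h 9 min
Total worked: 47 h 39 min = 47.65 h.
Threshold 44 h → overtime 3 h 39 min, regular 44 h 0 min.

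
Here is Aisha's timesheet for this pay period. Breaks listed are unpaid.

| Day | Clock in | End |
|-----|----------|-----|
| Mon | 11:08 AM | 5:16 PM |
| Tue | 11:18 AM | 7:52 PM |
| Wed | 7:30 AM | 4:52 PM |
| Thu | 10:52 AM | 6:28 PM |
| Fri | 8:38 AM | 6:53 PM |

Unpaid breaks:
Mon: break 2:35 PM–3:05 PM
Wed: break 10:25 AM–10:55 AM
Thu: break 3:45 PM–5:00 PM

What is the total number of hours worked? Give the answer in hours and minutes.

Mon: 11:08 AM–5:16 PM = 6 h 8 min; less 30 min break → 5 h 38 min
Tue: 11:18 AM–7:52 PM = 8 h 34 min
Wed: 7:30 AM–4:52 PM = 9 h 22 min; less 30 min break → 8 h 52 min
Thu: 10:52 AM–6:28 PM = 7 h 36 min; less 75 min break → 6 h 21 min
Fri: 8:38 AM–6:53 PM = 10 h 15 min
Total: 5 h 38 min + 8 h 34 min + 8 h 52 min + 6 h 21 min + 10 h 15 min = 39 h 40 min.

39 h 40 min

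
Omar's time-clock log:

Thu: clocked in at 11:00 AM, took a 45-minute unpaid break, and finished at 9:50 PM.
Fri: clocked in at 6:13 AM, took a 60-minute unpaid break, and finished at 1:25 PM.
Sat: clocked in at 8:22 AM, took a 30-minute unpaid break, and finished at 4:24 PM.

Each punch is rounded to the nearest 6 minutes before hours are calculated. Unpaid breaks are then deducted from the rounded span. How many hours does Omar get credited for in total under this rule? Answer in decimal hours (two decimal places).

Thu: in 11:00 AM→11:00 AM, out 9:50 PM→9:48 PM; 10 h 48 min − 45 min = 10 h 3 min
Fri: in 6:13 AM→6:12 AM, out 1:25 PM→1:24 PM; 7 h 12 min − 60 min = 6 h 12 min
Sat: in 8:22 AM→8:24 AM, out 4:24 PM→4:24 PM; 8 h 0 min − 30 min = 7 h 30 min
Total credited: 23 h 45 min.

23.75 hours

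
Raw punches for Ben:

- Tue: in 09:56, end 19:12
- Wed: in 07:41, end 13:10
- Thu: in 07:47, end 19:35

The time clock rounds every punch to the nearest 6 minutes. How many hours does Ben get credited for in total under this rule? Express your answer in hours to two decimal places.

26.60 hours

Tue: in 09:56→09:54, out 19:12→19:12; 9 h 18 min
Wed: in 07:41→07:42, out 13:10→13:12; 5 h 30 min
Thu: in 07:47→07:48, out 19:35→19:36; 11 h 48 min
Total credited: 26 h 36 min.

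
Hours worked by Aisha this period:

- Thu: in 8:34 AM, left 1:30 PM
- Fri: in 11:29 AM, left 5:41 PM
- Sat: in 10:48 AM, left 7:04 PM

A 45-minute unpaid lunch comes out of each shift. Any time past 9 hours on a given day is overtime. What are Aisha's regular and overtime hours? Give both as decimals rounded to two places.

Regular 17.15 hours, overtime 0.00 hours

Thu: 8:34 AM–1:30 PM = 4 h 56 min; less 45 min break → 4 h 11 min
Fri: 11:29 AM–5:41 PM = 6 h 12 min; less 45 min break → 5 h 27 min
Sat: 10:48 AM–7:04 PM = 8 h 16 min; less 45 min break → 7 h 31 min
Thu reg 4 h 11 min / OT 0 h 0 min; Fri reg 5 h 27 min / OT 0 h 0 min; Sat reg 7 h 31 min / OT 0 h 0 min.
Totals: regular 17 h 9 min, overtime 0 h 0 min.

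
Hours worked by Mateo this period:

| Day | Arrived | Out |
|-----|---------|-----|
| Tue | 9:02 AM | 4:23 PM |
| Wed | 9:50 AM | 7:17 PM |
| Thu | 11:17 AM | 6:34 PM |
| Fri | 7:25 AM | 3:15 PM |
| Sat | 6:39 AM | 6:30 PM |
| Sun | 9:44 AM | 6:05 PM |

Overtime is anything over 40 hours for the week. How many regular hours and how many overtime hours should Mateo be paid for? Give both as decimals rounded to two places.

Tue: 9:02 AM–4:23 PM = 7 h 21 min
Wed: 9:50 AM–7:17 PM = 9 h 27 min
Thu: 11:17 AM–6:34 PM = 7 h 17 min
Fri: 7:25 AM–3:15 PM = 7 h 50 min
Sat: 6:39 AM–6:30 PM = 11 h 51 min
Sun: 9:44 AM–6:05 PM = 8 h 21 min
Total worked: 52 h 7 min = 52.12 h.
Threshold 40 h → overtime 12 h 7 min, regular 40 h 0 min.

Regular 40.00 hours, overtime 12.12 hours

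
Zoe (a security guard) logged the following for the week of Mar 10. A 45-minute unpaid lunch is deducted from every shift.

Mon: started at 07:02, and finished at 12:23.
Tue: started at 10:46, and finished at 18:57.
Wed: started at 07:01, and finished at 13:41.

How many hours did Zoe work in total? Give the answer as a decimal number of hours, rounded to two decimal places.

Mon: 07:02–12:23 = 5 h 21 min; less 45 min break → 4 h 36 min
Tue: 10:46–18:57 = 8 h 11 min; less 45 min break → 7 h 26 min
Wed: 07:01–13:41 = 6 h 40 min; less 45 min break → 5 h 55 min
Total: 4 h 36 min + 7 h 26 min + 5 h 55 min = 17 h 57 min.

17.95 hours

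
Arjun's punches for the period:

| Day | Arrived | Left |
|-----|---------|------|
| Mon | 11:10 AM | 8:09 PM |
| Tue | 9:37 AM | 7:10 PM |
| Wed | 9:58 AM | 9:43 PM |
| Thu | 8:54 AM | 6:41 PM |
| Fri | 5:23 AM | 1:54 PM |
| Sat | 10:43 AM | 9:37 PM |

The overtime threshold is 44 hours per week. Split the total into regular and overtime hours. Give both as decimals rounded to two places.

Mon: 11:10 AM–8:09 PM = 8 h 59 min
Tue: 9:37 AM–7:10 PM = 9 h 33 min
Wed: 9:58 AM–9:43 PM = 11 h 45 min
Thu: 8:54 AM–6:41 PM = 9 h 47 min
Fri: 5:23 AM–1:54 PM = 8 h 31 min
Sat: 10:43 AM–9:37 PM = 10 h 54 min
Total worked: 59 h 29 min = 59.48 h.
Threshold 44 h → overtime 15 h 29 min, regular 44 h 0 min.

Regular 44.00 hours, overtime 15.48 hours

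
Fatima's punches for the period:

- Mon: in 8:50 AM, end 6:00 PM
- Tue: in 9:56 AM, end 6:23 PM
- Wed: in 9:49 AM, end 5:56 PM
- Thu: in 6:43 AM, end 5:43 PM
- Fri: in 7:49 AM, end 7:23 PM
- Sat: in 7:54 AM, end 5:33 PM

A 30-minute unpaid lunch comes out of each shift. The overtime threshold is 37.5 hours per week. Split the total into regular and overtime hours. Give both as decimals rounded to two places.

Mon: 8:50 AM–6:00 PM = 9 h 10 min; less 30 min break → 8 h 40 min
Tue: 9:56 AM–6:23 PM = 8 h 27 min; less 30 min break → 7 h 57 min
Wed: 9:49 AM–5:56 PM = 8 h 7 min; less 30 min break → 7 h 37 min
Thu: 6:43 AM–5:43 PM = 11 h 0 min; less 30 min break → 10 h 30 min
Fri: 7:49 AM–7:23 PM = 11 h 34 min; less 30 min break → 11 h 4 min
Sat: 7:54 AM–5:33 PM = 9 h 39 min; less 30 min break → 9 h 9 min
Total worked: 54 h 57 min = 54.95 h.
Threshold 37.5 h → overtime 17 h 27 min, regular 37 h 30 min.

Regular 37.50 hours, overtime 17.45 hours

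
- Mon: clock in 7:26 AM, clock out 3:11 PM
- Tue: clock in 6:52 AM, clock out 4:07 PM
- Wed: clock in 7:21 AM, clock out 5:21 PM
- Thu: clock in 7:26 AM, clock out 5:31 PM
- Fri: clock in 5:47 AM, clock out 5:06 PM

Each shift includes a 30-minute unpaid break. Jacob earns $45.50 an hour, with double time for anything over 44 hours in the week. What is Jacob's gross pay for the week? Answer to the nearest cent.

$2174.90

Mon: 7:26 AM–3:11 PM = 7 h 45 min; less 30 min break → 7 h 15 min
Tue: 6:52 AM–4:07 PM = 9 h 15 min; less 30 min break → 8 h 45 min
Wed: 7:21 AM–5:21 PM = 10 h 0 min; less 30 min break → 9 h 30 min
Thu: 7:26 AM–5:31 PM = 10 h 5 min; less 30 min break → 9 h 35 min
Fri: 5:47 AM–5:06 PM = 11 h 19 min; less 30 min break → 10 h 49 min
Total worked: 45 h 54 min = 2754 min.
Regular 44 h 0 min = 2640 min at $45.50/h; overtime 1 h 54 min = 114 min at $91.00/h.
Pay = (2640 × $45.50 + 114 × $91.00) ÷ 60 = $2174.90.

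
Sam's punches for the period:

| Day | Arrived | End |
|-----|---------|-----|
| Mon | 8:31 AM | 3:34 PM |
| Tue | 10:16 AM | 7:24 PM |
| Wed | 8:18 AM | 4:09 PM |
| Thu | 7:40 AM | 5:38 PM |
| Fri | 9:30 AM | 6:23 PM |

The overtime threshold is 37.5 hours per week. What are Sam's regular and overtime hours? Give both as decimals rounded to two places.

Regular 37.50 hours, overtime 5.38 hours

Mon: 8:31 AM–3:34 PM = 7 h 3 min
Tue: 10:16 AM–7:24 PM = 9 h 8 min
Wed: 8:18 AM–4:09 PM = 7 h 51 min
Thu: 7:40 AM–5:38 PM = 9 h 58 min
Fri: 9:30 AM–6:23 PM = 8 h 53 min
Total worked: 42 h 53 min = 42.88 h.
Threshold 37.5 h → overtime 5 h 23 min, regular 37 h 30 min.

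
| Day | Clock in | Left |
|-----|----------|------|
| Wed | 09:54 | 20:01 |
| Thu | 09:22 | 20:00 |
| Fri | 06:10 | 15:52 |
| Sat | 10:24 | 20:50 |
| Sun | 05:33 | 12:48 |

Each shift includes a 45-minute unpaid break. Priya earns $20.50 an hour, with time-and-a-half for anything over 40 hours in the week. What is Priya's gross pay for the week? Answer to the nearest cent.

Wed: 09:54–20:01 = 10 h 7 min; less 45 min break → 9 h 22 min
Thu: 09:22–20:00 = 10 h 38 min; less 45 min break → 9 h 53 min
Fri: 06:10–15:52 = 9 h 42 min; less 45 min break → 8 h 57 min
Sat: 10:24–20:50 = 10 h 26 min; less 45 min break → 9 h 41 min
Sun: 05:33–12:48 = 7 h 15 min; less 45 min break → 6 h 30 min
Total worked: 44 h 23 min = 2663 min.
Regular 40 h 0 min = 2400 min at $20.50/h; overtime 4 h 23 min = 263 min at $30.75/h.
Pay = (2400 × $20.50 + 263 × $30.75) ÷ 60 = $954.79.

$954.79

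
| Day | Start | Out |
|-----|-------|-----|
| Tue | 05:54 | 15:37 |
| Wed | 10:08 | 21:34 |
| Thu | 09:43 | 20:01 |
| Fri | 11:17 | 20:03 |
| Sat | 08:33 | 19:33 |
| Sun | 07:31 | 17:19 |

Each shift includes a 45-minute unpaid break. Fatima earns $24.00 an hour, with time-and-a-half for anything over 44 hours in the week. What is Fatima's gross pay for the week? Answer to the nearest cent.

Tue: 05:54–15:37 = 9 h 43 min; less 45 min break → 8 h 58 min
Wed: 10:08–21:34 = 11 h 26 min; less 45 min break → 10 h 41 min
Thu: 09:43–20:01 = 10 h 18 min; less 45 min break → 9 h 33 min
Fri: 11:17–20:03 = 8 h 46 min; less 45 min break → 8 h 1 min
Sat: 08:33–19:33 = 11 h 0 min; less 45 min break → 10 h 15 min
Sun: 07:31–17:19 = 9 h 48 min; less 45 min break → 9 h 3 min
Total worked: 56 h 31 min = 3391 min.
Regular 44 h 0 min = 2640 min at $24.00/h; overtime 12 h 31 min = 751 min at $36.00/h.
Pay = (2640 × $24.00 + 751 × $36.00) ÷ 60 = $1506.60.

$1506.60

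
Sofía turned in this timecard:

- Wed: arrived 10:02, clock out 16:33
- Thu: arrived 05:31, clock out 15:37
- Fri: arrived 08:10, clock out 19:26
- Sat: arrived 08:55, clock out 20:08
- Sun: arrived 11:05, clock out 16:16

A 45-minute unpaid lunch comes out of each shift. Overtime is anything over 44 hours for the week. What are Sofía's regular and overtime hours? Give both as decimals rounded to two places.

Wed: 10:02–16:33 = 6 h 31 min; less 45 min break → 5 h 46 min
Thu: 05:31–15:37 = 10 h 6 min; less 45 min break → 9 h 21 min
Fri: 08:10–19:26 = 11 h 16 min; less 45 min break → 10 h 31 min
Sat: 08:55–20:08 = 11 h 13 min; less 45 min break → 10 h 28 min
Sun: 11:05–16:16 = 5 h 11 min; less 45 min break → 4 h 26 min
Total worked: 40 h 32 min = 40.53 h.
Threshold 44 h → overtime 0 h 0 min, regular 40 h 32 min.

Regular 40.53 hours, overtime 0.00 hours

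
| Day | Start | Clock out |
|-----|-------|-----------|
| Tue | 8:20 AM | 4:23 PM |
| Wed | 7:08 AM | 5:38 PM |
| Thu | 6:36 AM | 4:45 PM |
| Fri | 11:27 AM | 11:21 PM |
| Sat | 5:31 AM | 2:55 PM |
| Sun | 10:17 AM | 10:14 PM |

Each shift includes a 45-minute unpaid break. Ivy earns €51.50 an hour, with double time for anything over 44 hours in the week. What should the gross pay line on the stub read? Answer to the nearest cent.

€3651.35

Tue: 8:20 AM–4:23 PM = 8 h 3 min; less 45 min break → 7 h 18 min
Wed: 7:08 AM–5:38 PM = 10 h 30 min; less 45 min break → 9 h 45 min
Thu: 6:36 AM–4:45 PM = 10 h 9 min; less 45 min break → 9 h 24 min
Fri: 11:27 AM–11:21 PM = 11 h 54 min; less 45 min break → 11 h 9 min
Sat: 5:31 AM–2:55 PM = 9 h 24 min; less 45 min break → 8 h 39 min
Sun: 10:17 AM–10:14 PM = 11 h 57 min; less 45 min break → 11 h 12 min
Total worked: 57 h 27 min = 3447 min.
Regular 44 h 0 min = 2640 min at €51.50/h; overtime 13 h 27 min = 807 min at €103.00/h.
Pay = (2640 × €51.50 + 807 × €103.00) ÷ 60 = €3651.35.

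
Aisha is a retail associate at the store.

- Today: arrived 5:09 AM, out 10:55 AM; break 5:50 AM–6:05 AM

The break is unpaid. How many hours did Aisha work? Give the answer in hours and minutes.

Today: 5:09 AM–10:55 AM = 5 h 46 min; less 15 min break → 5 h 31 min

5 h 31 min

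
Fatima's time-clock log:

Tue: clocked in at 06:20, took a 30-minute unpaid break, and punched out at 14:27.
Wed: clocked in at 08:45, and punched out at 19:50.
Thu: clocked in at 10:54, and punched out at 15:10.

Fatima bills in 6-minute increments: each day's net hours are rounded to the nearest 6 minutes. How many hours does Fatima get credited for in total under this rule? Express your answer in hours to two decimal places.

23.00 hours

Tue: 06:20–14:27 = 8 h 7 min − 30 min = 7 h 37 min → rounds to 7 h 36 min
Wed: 08:45–19:50 = 11 h 5 min → rounds to 11 h 6 min
Thu: 10:54–15:10 = 4 h 16 min → rounds to 4 h 18 min
Total credited: 23 h 0 min.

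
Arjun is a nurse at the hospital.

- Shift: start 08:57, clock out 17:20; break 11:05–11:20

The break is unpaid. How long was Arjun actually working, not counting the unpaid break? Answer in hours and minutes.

8 h 8 min

Shift: 08:57–17:20 = 8 h 23 min; less 15 min break → 8 h 8 min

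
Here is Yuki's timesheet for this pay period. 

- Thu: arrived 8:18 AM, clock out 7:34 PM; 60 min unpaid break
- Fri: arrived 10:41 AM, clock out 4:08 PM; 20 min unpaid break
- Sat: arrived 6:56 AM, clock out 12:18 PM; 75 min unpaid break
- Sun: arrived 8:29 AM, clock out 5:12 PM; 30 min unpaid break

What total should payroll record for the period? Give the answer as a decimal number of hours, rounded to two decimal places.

27.72 hours

Thu: 8:18 AM–7:34 PM = 11 h 16 min; less 60 min break → 10 h 16 min
Fri: 10:41 AM–4:08 PM = 5 h 27 min; less 20 min break → 5 h 7 min
Sat: 6:56 AM–12:18 PM = 5 h 22 min; less 75 min break → 4 h 7 min
Sun: 8:29 AM–5:12 PM = 8 h 43 min; less 30 min break → 8 h 13 min
Total: 10 h 16 min + 5 h 7 min + 4 h 7 min + 8 h 13 min = 27 h 43 min.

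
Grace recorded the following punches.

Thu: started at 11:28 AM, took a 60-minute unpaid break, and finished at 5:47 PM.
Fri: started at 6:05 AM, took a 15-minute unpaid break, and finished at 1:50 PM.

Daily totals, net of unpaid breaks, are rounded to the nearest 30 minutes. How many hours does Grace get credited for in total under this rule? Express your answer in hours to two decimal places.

Thu: 11:28 AM–5:47 PM = 6 h 19 min − 60 min = 5 h 19 min → rounds to 5 h 30 min
Fri: 6:05 AM–1:50 PM = 7 h 45 min − 15 min = 7 h 30 min → rounds to 7 h 30 min
Total credited: 13 h 0 min.

13.00 hours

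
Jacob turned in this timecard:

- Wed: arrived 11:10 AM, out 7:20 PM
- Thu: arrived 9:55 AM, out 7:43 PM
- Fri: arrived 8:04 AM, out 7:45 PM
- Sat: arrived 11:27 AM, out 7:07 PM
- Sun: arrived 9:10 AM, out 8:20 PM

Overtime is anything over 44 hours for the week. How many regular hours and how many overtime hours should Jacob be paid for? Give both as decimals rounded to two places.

Regular 44.00 hours, overtime 4.48 hours

Wed: 11:10 AM–7:20 PM = 8 h 10 min
Thu: 9:55 AM–7:43 PM = 9 h 48 min
Fri: 8:04 AM–7:45 PM = 11 h 41 min
Sat: 11:27 AM–7:07 PM = 7 h 40 min
Sun: 9:10 AM–8:20 PM = 11 h 10 min
Total worked: 48 h 29 min = 48.48 h.
Threshold 44 h → overtime 4 h 29 min, regular 44 h 0 min.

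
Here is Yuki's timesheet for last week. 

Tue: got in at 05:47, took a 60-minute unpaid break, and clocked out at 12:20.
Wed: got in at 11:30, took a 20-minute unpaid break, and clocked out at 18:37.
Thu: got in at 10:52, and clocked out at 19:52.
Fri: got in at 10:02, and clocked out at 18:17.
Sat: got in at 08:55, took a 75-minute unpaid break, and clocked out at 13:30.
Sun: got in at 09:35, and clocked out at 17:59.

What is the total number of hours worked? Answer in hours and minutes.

Tue: 05:47–12:20 = 6 h 33 min; less 60 min break → 5 h 33 min
Wed: 11:30–18:37 = 7 h 7 min; less 20 min break → 6 h 47 min
Thu: 10:52–19:52 = 9 h 0 min
Fri: 10:02–18:17 = 8 h 15 min
Sat: 08:55–13:30 = 4 h 35 min; less 75 min break → 3 h 20 min
Sun: 09:35–17:59 = 8 h 24 min
Total: 5 h 33 min + 6 h 47 min + 9 h 0 min + 8 h 15 min + 3 h 20 min + 8 h 24 min = 41 h 19 min.

41 h 19 min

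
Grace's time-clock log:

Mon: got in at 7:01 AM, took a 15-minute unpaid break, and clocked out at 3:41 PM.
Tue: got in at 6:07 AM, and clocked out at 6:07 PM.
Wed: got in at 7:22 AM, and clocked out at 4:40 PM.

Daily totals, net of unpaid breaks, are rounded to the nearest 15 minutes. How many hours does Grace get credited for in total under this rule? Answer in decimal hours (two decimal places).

Mon: 7:01 AM–3:41 PM = 8 h 40 min − 15 min = 8 h 25 min → rounds to 8 h 30 min
Tue: 6:07 AM–6:07 PM = 12 h 0 min → rounds to 12 h 0 min
Wed: 7:22 AM–4:40 PM = 9 h 18 min → rounds to 9 h 15 min
Total credited: 29 h 45 min.

29.75 hours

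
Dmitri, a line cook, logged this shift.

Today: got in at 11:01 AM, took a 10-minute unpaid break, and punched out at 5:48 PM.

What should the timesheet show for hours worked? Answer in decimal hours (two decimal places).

Today: 11:01 AM–5:48 PM = 6 h 47 min; less 10 min break → 6 h 37 min

6.62 hours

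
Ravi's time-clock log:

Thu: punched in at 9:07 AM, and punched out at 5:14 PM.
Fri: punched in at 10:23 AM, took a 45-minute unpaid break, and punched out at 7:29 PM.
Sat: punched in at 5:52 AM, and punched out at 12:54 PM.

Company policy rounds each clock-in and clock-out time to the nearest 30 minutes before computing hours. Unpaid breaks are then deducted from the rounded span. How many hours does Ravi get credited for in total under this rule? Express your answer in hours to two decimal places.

Thu: in 9:07 AM→9:00 AM, out 5:14 PM→5:00 PM; 8 h 0 min
Fri: in 10:23 AM→10:30 AM, out 7:29 PM→7:30 PM; 9 h 0 min − 45 min = 8 h 15 min
Sat: in 5:52 AM→6:00 AM, out 12:54 PM→1:00 PM; 7 h 0 min
Total credited: 23 h 15 min.

23.25 hours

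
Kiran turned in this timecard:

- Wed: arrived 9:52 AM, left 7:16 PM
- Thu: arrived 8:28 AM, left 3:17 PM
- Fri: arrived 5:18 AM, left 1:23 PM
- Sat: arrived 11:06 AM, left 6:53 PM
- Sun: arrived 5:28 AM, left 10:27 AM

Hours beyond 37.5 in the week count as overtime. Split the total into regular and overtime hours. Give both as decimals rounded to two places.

Wed: 9:52 AM–7:16 PM = 9 h 24 min
Thu: 8:28 AM–3:17 PM = 6 h 49 min
Fri: 5:18 AM–1:23 PM = 8 h 5 min
Sat: 11:06 AM–6:53 PM = 7 h 47 min
Sun: 5:28 AM–10:27 AM = 4 h 59 min
Total worked: 37 h 4 min = 37.07 h.
Threshold 37.5 h → overtime 0 h 0 min, regular 37 h 4 min.

Regular 37.07 hours, overtime 0.00 hours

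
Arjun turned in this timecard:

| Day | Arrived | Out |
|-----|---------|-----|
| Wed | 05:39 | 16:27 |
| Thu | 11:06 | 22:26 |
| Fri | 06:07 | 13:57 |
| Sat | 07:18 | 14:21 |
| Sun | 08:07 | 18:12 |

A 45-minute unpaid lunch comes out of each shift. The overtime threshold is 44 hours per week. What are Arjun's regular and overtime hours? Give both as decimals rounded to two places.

Wed: 05:39–16:27 = 10 h 48 min; less 45 min break → 10 h 3 min
Thu: 11:06–22:26 = 11 h 20 min; less 45 min break → 10 h 35 min
Fri: 06:07–13:57 = 7 h 50 min; less 45 min break → 7 h 5 min
Sat: 07:18–14:21 = 7 h 3 min; less 45 min break → 6 h 18 min
Sun: 08:07–18:12 = 10 h 5 min; less 45 min break → 9 h 20 min
Total worked: 43 h 21 min = 43.35 h.
Threshold 44 h → overtime 0 h 0 min, regular 43 h 21 min.

Regular 43.35 hours, overtime 0.00 hours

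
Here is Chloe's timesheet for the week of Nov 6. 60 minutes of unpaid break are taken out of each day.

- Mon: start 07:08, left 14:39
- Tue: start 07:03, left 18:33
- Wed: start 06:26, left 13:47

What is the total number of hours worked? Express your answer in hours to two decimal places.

23.37 hours

Mon: 07:08–14:39 = 7 h 31 min; less 60 min break → 6 h 31 min
Tue: 07:03–18:33 = 11 h 30 min; less 60 min break → 10 h 30 min
Wed: 06:26–13:47 = 7 h 21 min; less 60 min break → 6 h 21 min
Total: 6 h 31 min + 10 h 30 min + 6 h 21 min = 23 h 22 min.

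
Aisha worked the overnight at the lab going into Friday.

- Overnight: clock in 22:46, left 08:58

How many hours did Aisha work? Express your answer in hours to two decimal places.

10.20 hours

Overnight: 22:46 → midnight = 1 h 14 min; midnight → 08:58 = 8 h 58 min; span 10 h 12 min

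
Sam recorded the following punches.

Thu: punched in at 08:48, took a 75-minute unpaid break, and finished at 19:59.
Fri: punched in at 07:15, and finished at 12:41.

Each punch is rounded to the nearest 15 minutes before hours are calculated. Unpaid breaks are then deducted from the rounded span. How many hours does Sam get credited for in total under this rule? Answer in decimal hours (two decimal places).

15.50 hours

Thu: in 08:48→08:45, out 19:59→20:00; 11 h 15 min − 75 min = 10 h 0 min
Fri: in 07:15→07:15, out 12:41→12:45; 5 h 30 min
Total credited: 15 h 30 min.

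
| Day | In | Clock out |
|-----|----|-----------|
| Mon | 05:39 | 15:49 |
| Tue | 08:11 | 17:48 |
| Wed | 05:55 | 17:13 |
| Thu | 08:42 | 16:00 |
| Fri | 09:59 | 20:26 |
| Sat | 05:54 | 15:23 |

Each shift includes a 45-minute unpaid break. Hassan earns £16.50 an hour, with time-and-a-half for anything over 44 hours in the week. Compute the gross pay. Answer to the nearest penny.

Mon: 05:39–15:49 = 10 h 10 min; less 45 min break → 9 h 25 min
Tue: 08:11–17:48 = 9 h 37 min; less 45 min break → 8 h 52 min
Wed: 05:55–17:13 = 11 h 18 min; less 45 min break → 10 h 33 min
Thu: 08:42–16:00 = 7 h 18 min; less 45 min break → 6 h 33 min
Fri: 09:59–20:26 = 10 h 27 min; less 45 min break → 9 h 42 min
Sat: 05:54–15:23 = 9 h 29 min; less 45 min break → 8 h 44 min
Total worked: 53 h 49 min = 3229 min.
Regular 44 h 0 min = 2640 min at £16.50/h; overtime 9 h 49 min = 589 min at £24.75/h.
Pay = (2640 × £16.50 + 589 × £24.75) ÷ 60 = £968.96.

£968.96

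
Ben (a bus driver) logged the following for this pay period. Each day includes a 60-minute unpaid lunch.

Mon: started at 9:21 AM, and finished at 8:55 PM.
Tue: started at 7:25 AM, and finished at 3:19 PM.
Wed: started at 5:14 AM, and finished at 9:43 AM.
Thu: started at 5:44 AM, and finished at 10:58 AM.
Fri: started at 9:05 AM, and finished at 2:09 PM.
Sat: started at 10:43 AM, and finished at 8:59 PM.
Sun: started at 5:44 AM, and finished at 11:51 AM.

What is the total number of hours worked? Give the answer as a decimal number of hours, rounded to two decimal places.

Mon: 9:21 AM–8:55 PM = 11 h 34 min; less 60 min break → 10 h 34 min
Tue: 7:25 AM–3:19 PM = 7 h 54 min; less 60 min break → 6 h 54 min
Wed: 5:14 AM–9:43 AM = 4 h 29 min; less 60 min break → 3 h 29 min
Thu: 5:44 AM–10:58 AM = 5 h 14 min; less 60 min break → 4 h 14 min
Fri: 9:05 AM–2:09 PM = 5 h 4 min; less 60 min break → 4 h 4 min
Sat: 10:43 AM–8:59 PM = 10 h 16 min; less 60 min break → 9 h 16 min
Sun: 5:44 AM–11:51 AM = 6 h 7 min; less 60 min break → 5 h 7 min
Total: 10 h 34 min + 6 h 54 min + 3 h 29 min + 4 h 14 min + 4 h 4 min + 9 h 16 min + 5 h 7 min = 43 h 38 min.

43.63 hours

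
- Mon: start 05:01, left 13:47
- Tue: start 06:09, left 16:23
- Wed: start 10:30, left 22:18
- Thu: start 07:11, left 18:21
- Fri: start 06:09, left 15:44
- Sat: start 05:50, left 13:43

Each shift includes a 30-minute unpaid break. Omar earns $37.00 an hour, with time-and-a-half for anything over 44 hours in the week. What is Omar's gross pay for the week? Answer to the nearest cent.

$2318.05

Mon: 05:01–13:47 = 8 h 46 min; less 30 min break → 8 h 16 min
Tue: 06:09–16:23 = 10 h 14 min; less 30 min break → 9 h 44 min
Wed: 10:30–22:18 = 11 h 48 min; less 30 min break → 11 h 18 min
Thu: 07:11–18:21 = 11 h 10 min; less 30 min break → 10 h 40 min
Fri: 06:09–15:44 = 9 h 35 min; less 30 min break → 9 h 5 min
Sat: 05:50–13:43 = 7 h 53 min; less 30 min break → 7 h 23 min
Total worked: 56 h 26 min = 3386 min.
Regular 44 h 0 min = 2640 min at $37.00/h; overtime 12 h 26 min = 746 min at $55.50/h.
Pay = (2640 × $37.00 + 746 × $55.50) ÷ 60 = $2318.05.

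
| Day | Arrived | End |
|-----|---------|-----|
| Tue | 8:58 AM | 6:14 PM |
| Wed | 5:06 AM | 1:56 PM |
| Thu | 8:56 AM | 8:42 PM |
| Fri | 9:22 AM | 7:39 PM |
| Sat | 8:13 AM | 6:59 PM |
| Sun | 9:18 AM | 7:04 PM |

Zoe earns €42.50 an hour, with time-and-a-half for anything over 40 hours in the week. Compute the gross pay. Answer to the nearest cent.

Tue: 8:58 AM–6:14 PM = 9 h 16 min
Wed: 5:06 AM–1:56 PM = 8 h 50 min
Thu: 8:56 AM–8:42 PM = 11 h 46 min
Fri: 9:22 AM–7:39 PM = 10 h 17 min
Sat: 8:13 AM–6:59 PM = 10 h 46 min
Sun: 9:18 AM–7:04 PM = 9 h 46 min
Total worked: 60 h 41 min = 3641 min.
Regular 40 h 0 min = 2400 min at €42.50/h; overtime 20 h 41 min = 1241 min at €63.75/h.
Pay = (2400 × €42.50 + 1241 × €63.75) ÷ 60 = €3018.56.

€3018.56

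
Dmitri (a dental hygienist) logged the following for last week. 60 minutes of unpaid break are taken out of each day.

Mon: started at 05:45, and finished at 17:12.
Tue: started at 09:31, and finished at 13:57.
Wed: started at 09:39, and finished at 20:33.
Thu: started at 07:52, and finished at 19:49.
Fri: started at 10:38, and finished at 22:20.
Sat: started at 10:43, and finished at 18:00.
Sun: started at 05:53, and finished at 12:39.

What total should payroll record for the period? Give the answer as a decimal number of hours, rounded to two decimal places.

Mon: 05:45–17:12 = 11 h 27 min; less 60 min break → 10 h 27 min
Tue: 09:31–13:57 = 4 h 26 min; less 60 min break → 3 h 26 min
Wed: 09:39–20:33 = 10 h 54 min; less 60 min break → 9 h 54 min
Thu: 07:52–19:49 = 11 h 57 min; less 60 min break → 10 h 57 min
Fri: 10:38–22:20 = 11 h 42 min; less 60 min break → 10 h 42 min
Sat: 10:43–18:00 = 7 h 17 min; less 60 min break → 6 h 17 min
Sun: 05:53–12:39 = 6 h 46 min; less 60 min break → 5 h 46 min
Total: 10 h 27 min + 3 h 26 min + 9 h 54 min + 10 h 57 min + 10 h 42 min + 6 h 17 min + 5 h 46 min = 57 h 29 min.

57.48 hours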